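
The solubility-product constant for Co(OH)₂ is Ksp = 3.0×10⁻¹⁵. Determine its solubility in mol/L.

Co(OH)₂(s) ⇌ Co²⁺(aq) + 2 OH⁻(aq)
For each mole of Co(OH)₂ that dissolves per liter, [Co²⁺] = s and [OH⁻] = 2s; let s denote this solubility.
Ksp = [Co²⁺][OH⁻]^2 = s · (2s)^2 = 4s^3
4s^3 = 3.0×10⁻¹⁵  ⇒  s^3 = 7.5×10⁻¹⁶
Taking the 3rd root, s = 9.1×10⁻⁶ M.

9.1×10⁻⁶ M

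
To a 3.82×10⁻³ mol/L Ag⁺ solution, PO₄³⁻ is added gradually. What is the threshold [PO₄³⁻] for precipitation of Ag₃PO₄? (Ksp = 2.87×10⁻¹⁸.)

5.15×10⁻¹¹ M

Precipitation of each salt begins when its ion product equals Ksp.
Ag₃PO₄(s) ⇌ 3 Ag⁺(aq) + PO₄³⁻(aq)
Ksp = [Ag⁺]^3[PO₄³⁻] = [PO₄³⁻](3.82×10⁻³)^3
[PO₄³⁻] = 2.87×10⁻¹⁸ / (3.82×10⁻³)^3 = 5.15×10⁻¹¹
[PO₄³⁻] = 5.15×10⁻¹¹ mol/L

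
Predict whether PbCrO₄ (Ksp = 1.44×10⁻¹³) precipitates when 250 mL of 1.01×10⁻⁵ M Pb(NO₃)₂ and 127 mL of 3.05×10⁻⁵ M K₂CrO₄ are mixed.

Yes

Total volume after mixing = 250 + 127 = 377 mL.
[Pb²⁺] = (1.01×10⁻⁵)(250)/377 = 6.70×10⁻⁶ M
[CrO₄²⁻] = (3.05×10⁻⁵)(127)/377 = 1.03×10⁻⁵ M
Q = [Pb²⁺][CrO₄²⁻] = 6.88×10⁻¹¹
Since Q (6.88×10⁻¹¹) exceeds Ksp (1.44×10⁻¹³), PbCrO₄ will precipitate.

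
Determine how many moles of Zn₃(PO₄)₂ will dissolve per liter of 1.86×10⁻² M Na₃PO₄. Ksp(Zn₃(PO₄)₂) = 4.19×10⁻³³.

Zn₃(PO₄)₂(s) ⇌ 3 Zn²⁺(aq) + 2 PO₄³⁻(aq)
The solution already contains PO₄³⁻ at 1.86×10⁻² M. Let s be the molar solubility of Zn₃(PO₄)₂.
[PO₄³⁻] ≈ 1.86×10⁻² M (common ion dominates); [Zn²⁺] = 3s.
Ksp = [Zn²⁺]^3[PO₄³⁻]^2 = (3s)^3(1.86×10⁻²)^2
(3s)^3 = 4.19×10⁻³³ / (1.86×10⁻²)^2 = 1.21×10⁻²⁹
s = 7.65×10⁻¹¹ M

7.65×10⁻¹¹ M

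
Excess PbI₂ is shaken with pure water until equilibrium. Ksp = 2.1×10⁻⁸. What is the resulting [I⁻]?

3.5×10⁻³ M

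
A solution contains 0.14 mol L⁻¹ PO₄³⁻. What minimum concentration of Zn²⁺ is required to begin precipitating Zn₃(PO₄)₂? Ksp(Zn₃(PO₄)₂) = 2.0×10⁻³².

Precipitation begins when Q = Ksp.
Zn₃(PO₄)₂(s) ⇌ 3 Zn²⁺(aq) + 2 PO₄³⁻(aq)
Ksp = [Zn²⁺]^3[PO₄³⁻]^2 = [Zn²⁺]^3(0.14)^2
[Zn²⁺]^3 = 2.0×10⁻³² / (0.14)^2 = 1.0×10⁻³⁰
[Zn²⁺] = 1.0×10⁻¹⁰ mol L⁻¹

1.0×10⁻¹⁰ M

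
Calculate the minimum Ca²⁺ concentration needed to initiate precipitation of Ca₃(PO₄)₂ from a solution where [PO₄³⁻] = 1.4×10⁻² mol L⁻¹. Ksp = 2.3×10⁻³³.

Each salt precipitates once Q = Ksp for that salt.
Ca₃(PO₄)₂(s) ⇌ 3 Ca²⁺(aq) + 2 PO₄³⁻(aq)
Ksp = [Ca²⁺]^3[PO₄³⁻]^2 = [Ca²⁺]^3(1.4×10⁻²)^2
[Ca²⁺]^3 = 2.3×10⁻³³ / (1.4×10⁻²)^2 = 1.2×10⁻²⁹
[Ca²⁺] = 2.3×10⁻¹⁰ mol L⁻¹

2.3×10⁻¹⁰ M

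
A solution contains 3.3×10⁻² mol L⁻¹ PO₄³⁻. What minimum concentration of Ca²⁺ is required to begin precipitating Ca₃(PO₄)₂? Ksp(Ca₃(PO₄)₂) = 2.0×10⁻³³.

1.2×10⁻¹⁰ M

Each salt precipitates once Q = Ksp for that salt.
Ca₃(PO₄)₂(s) ⇌ 3 Ca²⁺(aq) + 2 PO₄³⁻(aq)
Ksp = [Ca²⁺]^3[PO₄³⁻]^2 = [Ca²⁺]^3(3.3×10⁻²)^2
[Ca²⁺]^3 = 2.0×10⁻³³ / (3.3×10⁻²)^2 = 1.8×10⁻³⁰
[Ca²⁺] = 1.2×10⁻¹⁰ mol L⁻¹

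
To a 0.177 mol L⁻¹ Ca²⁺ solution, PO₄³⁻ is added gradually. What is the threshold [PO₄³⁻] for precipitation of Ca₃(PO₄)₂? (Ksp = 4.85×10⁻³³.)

A salt starts to precipitate once the ion product Q reaches its Ksp.
Ca₃(PO₄)₂(s) ⇌ 3 Ca²⁺(aq) + 2 PO₄³⁻(aq)
Ksp = [Ca²⁺]^3[PO₄³⁻]^2 = [PO₄³⁻]^2(0.177)^3
[PO₄³⁻]^2 = 4.85×10⁻³³ / (0.177)^3 = 8.75×10⁻³¹
[PO₄³⁻] = 9.35×10⁻¹⁶ mol L⁻¹

9.35×10⁻¹⁶ M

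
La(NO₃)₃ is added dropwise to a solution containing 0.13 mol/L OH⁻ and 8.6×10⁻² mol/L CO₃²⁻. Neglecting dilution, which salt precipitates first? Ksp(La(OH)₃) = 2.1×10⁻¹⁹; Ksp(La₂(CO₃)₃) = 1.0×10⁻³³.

Precipitation begins when Q = Ksp.
For La(OH)₃: [La³⁺] = (Ksp/[OH⁻]^3) = 9.6×10⁻¹⁷ mol/L
For La₂(CO₃)₃: [La³⁺] = (Ksp/[CO₃²⁻]^3)^(1/2) = 1.3×10⁻¹⁵ mol/L
La(OH)₃ requires the lower [La³⁺], so it precipitates first.

La(OH)₃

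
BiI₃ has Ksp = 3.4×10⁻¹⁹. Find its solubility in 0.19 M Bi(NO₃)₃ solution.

BiI₃(s) ⇌ Bi³⁺(aq) + 3 I⁻(aq)
With Bi³⁺ already at 0.19 M and s small, take [Bi³⁺] ≈ 0.19 M and [I⁻] = 3s.
Ksp = [Bi³⁺][I⁻]^3 = (0.19)(3s)^3
(3s)^3 = 3.4×10⁻¹⁹ / (0.19) = 1.8×10⁻¹⁸
s = 4.0×10⁻⁷ M

4.0×10⁻⁷ M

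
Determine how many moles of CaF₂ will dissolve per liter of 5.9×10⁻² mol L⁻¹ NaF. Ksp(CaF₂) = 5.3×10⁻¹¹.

CaF₂(s) ⇌ Ca²⁺(aq) + 2 F⁻(aq)
The solution already contains F⁻ at 5.9×10⁻² mol L⁻¹. Let s be the molar solubility of CaF₂.
[F⁻] ≈ 5.9×10⁻² mol L⁻¹ (common ion dominates); [Ca²⁺] = s.
Ksp = [Ca²⁺][F⁻]^2 = s(5.9×10⁻²)^2
s = 5.3×10⁻¹¹ / (5.9×10⁻²)^2 = 1.5×10⁻⁸
s = 1.5×10⁻⁸ mol L⁻¹

1.5×10⁻⁸ M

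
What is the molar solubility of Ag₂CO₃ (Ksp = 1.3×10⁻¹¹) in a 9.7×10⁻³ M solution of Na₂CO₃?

1.8×10⁻⁵ M

Ag₂CO₃(s) ⇌ 2 Ag⁺(aq) + CO₃²⁻(aq)
CO₃²⁻ is already present at 9.7×10⁻³ M. If s mol/L of Ag₂CO₃ dissolves, [Ag⁺] = 2s while [CO₃²⁻] ≈ 9.7×10⁻³ M.
Ksp = [Ag⁺]^2[CO₃²⁻] = (2s)^2(9.7×10⁻³)
(2s)^2 = 1.3×10⁻¹¹ / (9.7×10⁻³) = 1.3×10⁻⁹
s = 1.8×10⁻⁵ M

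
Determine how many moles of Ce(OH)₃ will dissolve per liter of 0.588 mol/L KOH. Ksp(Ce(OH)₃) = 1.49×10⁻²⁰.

Ce(OH)₃(s) ⇌ Ce³⁺(aq) + 3 OH⁻(aq)
The solution already contains OH⁻ at 0.588 mol/L. Let s be the molar solubility of Ce(OH)₃.
[OH⁻] ≈ 0.588 mol/L (common ion dominates); [Ce³⁺] = s.
Ksp = [Ce³⁺][OH⁻]^3 = s(0.588)^3
s = 1.49×10⁻²⁰ / (0.588)^3 = 7.33×10⁻²⁰
s = 7.33×10⁻²⁰ mol/L

7.33×10⁻²⁰ M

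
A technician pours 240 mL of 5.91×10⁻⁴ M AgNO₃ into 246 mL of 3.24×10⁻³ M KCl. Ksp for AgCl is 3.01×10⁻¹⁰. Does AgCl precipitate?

Yes

After mixing, V = 240 mL + 246 mL = 486 mL.
[Ag⁺] = (5.91×10⁻⁴)(240)/486 = 2.92×10⁻⁴ M
[Cl⁻] = (3.24×10⁻³)(246)/486 = 1.64×10⁻³ M
Q = [Ag⁺][Cl⁻] = 4.79×10⁻⁷
Since Q (4.79×10⁻⁷) exceeds Ksp (3.01×10⁻¹⁰), AgCl will precipitate.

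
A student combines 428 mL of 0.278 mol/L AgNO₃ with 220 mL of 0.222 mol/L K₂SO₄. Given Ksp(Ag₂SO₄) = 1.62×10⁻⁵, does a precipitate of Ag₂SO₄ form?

Yes

After mixing, V = 428 mL + 220 mL = 648 mL.
[Ag⁺] = (0.278)(428)/648 = 0.184 mol/L
[SO₄²⁻] = (0.222)(220)/648 = 7.54×10⁻² mol/L
Q = [Ag⁺]^2[SO₄²⁻] = 2.54×10⁻³
Since Q (2.54×10⁻³) exceeds Ksp (1.62×10⁻⁵), Ag₂SO₄ will precipitate.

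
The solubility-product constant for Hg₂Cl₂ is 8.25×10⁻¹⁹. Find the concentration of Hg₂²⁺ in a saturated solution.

5.91×10⁻⁷ M

Hg₂Cl₂(s) ⇌ Hg₂²⁺(aq) + 2 Cl⁻(aq)
Let s be the molar solubility. Then [Hg₂²⁺] = s and [Cl⁻] = 2s.
Ksp = [Hg₂²⁺][Cl⁻]^2 = s · (2s)^2 = 4s^3 = 8.25×10⁻¹⁹
s = 5.91×10⁻⁷ mol/L
[Hg₂²⁺] = s = 5.91×10⁻⁷ mol/L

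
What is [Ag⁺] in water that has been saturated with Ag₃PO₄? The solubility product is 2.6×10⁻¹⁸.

5.3×10⁻⁵ M

Ag₃PO₄(s) ⇌ 3 Ag⁺(aq) + PO₄³⁻(aq)
With molar solubility s: [Ag⁺] = 3s, [PO₄³⁻] = s.
Ksp = [Ag⁺]^3[PO₄³⁻] = (3s)^3 · s = 27s^4 = 2.6×10⁻¹⁸
s = 1.8×10⁻⁵ M
[Ag⁺] = 3s = 5.3×10⁻⁵ M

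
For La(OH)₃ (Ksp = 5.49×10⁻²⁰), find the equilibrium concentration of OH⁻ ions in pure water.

2.01×10⁻⁵ M

La(OH)₃(s) ⇌ La³⁺(aq) + 3 OH⁻(aq)
Let s be the molar solubility. Then [La³⁺] = s and [OH⁻] = 3s.
Ksp = [La³⁺][OH⁻]^3 = s · (3s)^3 = 27s^4 = 5.49×10⁻²⁰
s = 6.72×10⁻⁶ M
[OH⁻] = 3s = 2.01×10⁻⁵ M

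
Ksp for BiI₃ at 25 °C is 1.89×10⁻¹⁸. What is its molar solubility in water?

1.63×10⁻⁵ M

BiI₃(s) ⇌ Bi³⁺(aq) + 3 I⁻(aq)
If s mol/L of BiI₃ dissolves, [Bi³⁺] = s and [I⁻] = 3s.
Ksp = [Bi³⁺][I⁻]^3 = s · (3s)^3 = 27s^4
27s^4 = 1.89×10⁻¹⁸  ⇒  s^4 = 7.00×10⁻²⁰
s = 1.63×10⁻⁵ mol/L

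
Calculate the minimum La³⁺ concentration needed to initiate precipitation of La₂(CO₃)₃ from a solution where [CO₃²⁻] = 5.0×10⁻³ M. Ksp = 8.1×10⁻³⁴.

8.0×10⁻¹⁴ M

Precipitation begins when Q = Ksp.
La₂(CO₃)₃(s) ⇌ 2 La³⁺(aq) + 3 CO₃²⁻(aq)
Ksp = [La³⁺]^2[CO₃²⁻]^3 = [La³⁺]^2(5.0×10⁻³)^3
[La³⁺]^2 = 8.1×10⁻³⁴ / (5.0×10⁻³)^3 = 6.5×10⁻²⁷
[La³⁺] = 8.0×10⁻¹⁴ M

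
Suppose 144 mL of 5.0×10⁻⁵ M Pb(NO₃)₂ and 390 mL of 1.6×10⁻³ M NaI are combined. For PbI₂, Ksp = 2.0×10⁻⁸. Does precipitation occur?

No

Total volume after mixing = 144 + 390 = 534 mL.
[Pb²⁺] = (5.0×10⁻⁵)(144)/534 = 1.3×10⁻⁵ M
[I⁻] = (1.6×10⁻³)(390)/534 = 1.2×10⁻³ M
Q = [Pb²⁺][I⁻]^2 = 1.8×10⁻¹¹
Q = 1.8×10⁻¹¹ < Ksp = 2.0×10⁻⁸, so the solution is unsaturated and no precipitate forms.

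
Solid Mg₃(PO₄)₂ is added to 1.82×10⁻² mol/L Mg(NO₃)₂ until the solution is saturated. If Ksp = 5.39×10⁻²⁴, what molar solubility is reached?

4.73×10⁻¹⁰ M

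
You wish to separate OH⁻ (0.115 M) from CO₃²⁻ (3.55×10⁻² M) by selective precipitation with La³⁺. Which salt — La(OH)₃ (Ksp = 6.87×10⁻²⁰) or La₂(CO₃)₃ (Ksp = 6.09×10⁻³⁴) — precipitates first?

A salt starts to precipitate once the ion product Q reaches its Ksp.
For La(OH)₃: [La³⁺] = (Ksp/[OH⁻]^3) = 4.52×10⁻¹⁷ M
For La₂(CO₃)₃: [La³⁺] = (Ksp/[CO₃²⁻]^3)^(1/2) = 3.69×10⁻¹⁵ M
The smaller threshold [La³⁺] is reached first, so La(OH)₃ precipitates first.

La(OH)₃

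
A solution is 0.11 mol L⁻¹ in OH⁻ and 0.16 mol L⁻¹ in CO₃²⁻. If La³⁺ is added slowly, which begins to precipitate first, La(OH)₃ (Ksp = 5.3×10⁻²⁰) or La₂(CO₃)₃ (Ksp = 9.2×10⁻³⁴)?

Precipitation of each salt begins when its ion product equals Ksp.
For La(OH)₃: [La³⁺] = (Ksp/[OH⁻]^3) = 4.0×10⁻¹⁷ mol L⁻¹
For La₂(CO₃)₃: [La³⁺] = (Ksp/[CO₃²⁻]^3)^(1/2) = 4.7×10⁻¹⁶ mol L⁻¹
Since La(OH)₃ needs less La³⁺ to reach saturation, it precipitates first.

La(OH)₃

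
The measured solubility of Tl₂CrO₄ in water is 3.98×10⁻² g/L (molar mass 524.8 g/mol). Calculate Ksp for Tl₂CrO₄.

Ksp = 1.74×10⁻¹²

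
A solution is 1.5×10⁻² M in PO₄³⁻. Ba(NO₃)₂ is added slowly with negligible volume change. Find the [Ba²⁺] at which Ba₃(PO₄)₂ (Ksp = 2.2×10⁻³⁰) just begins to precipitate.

2.1×10⁻⁹ M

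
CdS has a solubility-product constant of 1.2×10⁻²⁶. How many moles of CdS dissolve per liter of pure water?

CdS(s) ⇌ Cd²⁺(aq) + S²⁻(aq)
If s mol/L of CdS dissolves, [Cd²⁺] = s and [S²⁻] = s.
Ksp = [Cd²⁺][S²⁻] = s · s = s^2
s^2 = 1.2×10⁻²⁶
s = 1.1×10⁻¹³ mol L⁻¹

1.1×10⁻¹³ M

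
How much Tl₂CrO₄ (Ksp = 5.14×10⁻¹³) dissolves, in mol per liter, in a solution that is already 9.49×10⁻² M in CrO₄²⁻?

Tl₂CrO₄(s) ⇌ 2 Tl⁺(aq) + CrO₄²⁻(aq)
Let s be the solubility of Tl₂CrO₄ here. The common ion gives [CrO₄²⁻] ≈ 9.49×10⁻² M, and [Tl⁺] = 2s.
Ksp = [Tl⁺]^2[CrO₄²⁻] = (2s)^2(9.49×10⁻²)
(2s)^2 = 5.14×10⁻¹³ / (9.49×10⁻²) = 5.42×10⁻¹²
s = 1.16×10⁻⁶ M

1.16×10⁻⁶ M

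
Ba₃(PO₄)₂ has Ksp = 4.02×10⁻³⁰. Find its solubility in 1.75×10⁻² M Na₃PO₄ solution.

Ba₃(PO₄)₂(s) ⇌ 3 Ba²⁺(aq) + 2 PO₄³⁻(aq)
Let s be the solubility of Ba₃(PO₄)₂ here. The common ion gives [PO₄³⁻] ≈ 1.75×10⁻² M, and [Ba²⁺] = 3s.
Ksp = [Ba²⁺]^3[PO₄³⁻]^2 = (3s)^3(1.75×10⁻²)^2
(3s)^3 = 4.02×10⁻³⁰ / (1.75×10⁻²)^2 = 1.31×10⁻²⁶
s = 7.86×10⁻¹⁰ M

7.86×10⁻¹⁰ M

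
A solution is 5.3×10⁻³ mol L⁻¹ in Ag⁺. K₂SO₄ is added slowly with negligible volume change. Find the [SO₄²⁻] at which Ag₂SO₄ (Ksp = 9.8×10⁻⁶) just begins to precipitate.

A salt starts to precipitate once the ion product Q reaches its Ksp.
Ag₂SO₄(s) ⇌ 2 Ag⁺(aq) + SO₄²⁻(aq)
Ksp = [Ag⁺]^2[SO₄²⁻] = [SO₄²⁻](5.3×10⁻³)^2
[SO₄²⁻] = 9.8×10⁻⁶ / (5.3×10⁻³)^2 = 0.35
[SO₄²⁻] = 0.35 mol L⁻¹

0.35 M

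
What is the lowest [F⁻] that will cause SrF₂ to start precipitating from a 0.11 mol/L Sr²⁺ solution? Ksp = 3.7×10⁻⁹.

The threshold for precipitation is Q = Ksp.
SrF₂(s) ⇌ Sr²⁺(aq) + 2 F⁻(aq)
Ksp = [Sr²⁺][F⁻]^2 = [F⁻]^2(0.11)
[F⁻]^2 = 3.7×10⁻⁹ / (0.11) = 3.4×10⁻⁸
[F⁻] = 1.8×10⁻⁴ mol/L

1.8×10⁻⁴ M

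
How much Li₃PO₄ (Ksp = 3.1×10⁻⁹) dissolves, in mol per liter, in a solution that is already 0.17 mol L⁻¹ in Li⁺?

Li₃PO₄(s) ⇌ 3 Li⁺(aq) + PO₄³⁻(aq)
The solution already contains Li⁺ at 0.17 mol L⁻¹. Let s be the molar solubility of Li₃PO₄.
[Li⁺] ≈ 0.17 mol L⁻¹ (common ion dominates); [PO₄³⁻] = s.
Ksp = [Li⁺]^3[PO₄³⁻] = (0.17)^3s
s = 3.1×10⁻⁹ / (0.17)^3 = 6.3×10⁻⁷
s = 6.3×10⁻⁷ mol L⁻¹

6.3×10⁻⁷ M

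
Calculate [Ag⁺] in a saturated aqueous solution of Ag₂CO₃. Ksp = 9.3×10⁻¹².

Ag₂CO₃(s) ⇌ 2 Ag⁺(aq) + CO₃²⁻(aq)
If s mol/L of Ag₂CO₃ dissolves, [Ag⁺] = 2s and [CO₃²⁻] = s.
Ksp = [Ag⁺]^2[CO₃²⁻] = (2s)^2 · s = 4s^3 = 9.3×10⁻¹²
s = 1.3×10⁻⁴ M
[Ag⁺] = 2s = 2.6×10⁻⁴ M

2.6×10⁻⁴ M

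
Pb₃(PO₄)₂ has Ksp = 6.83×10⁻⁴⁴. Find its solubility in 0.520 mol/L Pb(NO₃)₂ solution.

Pb₃(PO₄)₂(s) ⇌ 3 Pb²⁺(aq) + 2 PO₄³⁻(aq)
With Pb²⁺ already at 0.520 mol/L and s small, take [Pb²⁺] ≈ 0.520 mol/L and [PO₄³⁻] = 2s.
Ksp = [Pb²⁺]^3[PO₄³⁻]^2 = (0.520)^3(2s)^2
(2s)^2 = 6.83×10⁻⁴⁴ / (0.520)^3 = 4.86×10⁻⁴³
s = 3.48×10⁻²² mol/L

3.48×10⁻²² M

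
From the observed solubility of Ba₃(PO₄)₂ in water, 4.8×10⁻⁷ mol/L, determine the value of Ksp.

Ksp = 2.8×10⁻³⁰

Ba₃(PO₄)₂(s) ⇌ 3 Ba²⁺(aq) + 2 PO₄³⁻(aq)
Let s be the molar solubility. Then [Ba²⁺] = 3s and [PO₄³⁻] = 2s.
Ksp = [Ba²⁺]^3[PO₄³⁻]^2 = (3s)^3 · (2s)^2 = 108s^5
Ksp = 108 × (4.8×10⁻⁷)^5 = 2.8×10⁻³⁰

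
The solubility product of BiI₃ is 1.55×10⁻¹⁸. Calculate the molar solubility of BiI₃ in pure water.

1.55×10⁻⁵ M

BiI₃(s) ⇌ Bi³⁺(aq) + 3 I⁻(aq)
Call the molar solubility s, so that [Bi³⁺] = s and [I⁻] = 3s.
Ksp = [Bi³⁺][I⁻]^3 = s · (3s)^3 = 27s^4
27s^4 = 1.55×10⁻¹⁸  ⇒  s^4 = 5.74×10⁻²⁰
s = 1.55×10⁻⁵ mol/L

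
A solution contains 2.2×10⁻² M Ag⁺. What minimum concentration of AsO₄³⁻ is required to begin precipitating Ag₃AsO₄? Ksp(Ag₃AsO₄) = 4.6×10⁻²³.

4.3×10⁻¹⁸ M

Each salt precipitates once Q = Ksp for that salt.
Ag₃AsO₄(s) ⇌ 3 Ag⁺(aq) + AsO₄³⁻(aq)
Ksp = [Ag⁺]^3[AsO₄³⁻] = [AsO₄³⁻](2.2×10⁻²)^3
[AsO₄³⁻] = 4.6×10⁻²³ / (2.2×10⁻²)^3 = 4.3×10⁻¹⁸
[AsO₄³⁻] = 4.3×10⁻¹⁸ M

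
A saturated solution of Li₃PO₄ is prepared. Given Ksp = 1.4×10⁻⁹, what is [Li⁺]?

8.1×10⁻³ M

Li₃PO₄(s) ⇌ 3 Li⁺(aq) + PO₄³⁻(aq)
If s mol/L of Li₃PO₄ dissolves, [Li⁺] = 3s and [PO₄³⁻] = s.
Ksp = [Li⁺]^3[PO₄³⁻] = (3s)^3 · s = 27s^4 = 1.4×10⁻⁹
s = 2.7×10⁻³ M
[Li⁺] = 3s = 8.1×10⁻³ M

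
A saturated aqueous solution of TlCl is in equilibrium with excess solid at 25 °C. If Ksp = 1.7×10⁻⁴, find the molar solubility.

TlCl(s) ⇌ Tl⁺(aq) + Cl⁻(aq)
Call the molar solubility s, so that [Tl⁺] = s and [Cl⁻] = s.
Ksp = [Tl⁺][Cl⁻] = s · s = s^2
s^2 = 1.7×10⁻⁴
s = 1.3×10⁻² mol/L

1.3×10⁻² M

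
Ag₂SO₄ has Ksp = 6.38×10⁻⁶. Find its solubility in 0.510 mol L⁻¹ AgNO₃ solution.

2.45×10⁻⁵ M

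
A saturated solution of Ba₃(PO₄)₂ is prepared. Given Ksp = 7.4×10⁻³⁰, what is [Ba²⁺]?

Ba₃(PO₄)₂(s) ⇌ 3 Ba²⁺(aq) + 2 PO₄³⁻(aq)
With molar solubility s: [Ba²⁺] = 3s, [PO₄³⁻] = 2s.
Ksp = [Ba²⁺]^3[PO₄³⁻]^2 = (3s)^3 · (2s)^2 = 108s^5 = 7.4×10⁻³⁰
s = 5.9×10⁻⁷ M
[Ba²⁺] = 3s = 1.8×10⁻⁶ M

1.8×10⁻⁶ M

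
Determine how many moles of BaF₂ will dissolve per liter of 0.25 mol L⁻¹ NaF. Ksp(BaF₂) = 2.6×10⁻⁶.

4.2×10⁻⁵ M

BaF₂(s) ⇌ Ba²⁺(aq) + 2 F⁻(aq)
Let s be the solubility of BaF₂ here. The common ion gives [F⁻] ≈ 0.25 mol L⁻¹, and [Ba²⁺] = s.
Ksp = [Ba²⁺][F⁻]^2 = s(0.25)^2
s = 2.6×10⁻⁶ / (0.25)^2 = 4.2×10⁻⁵
s = 4.2×10⁻⁵ mol L⁻¹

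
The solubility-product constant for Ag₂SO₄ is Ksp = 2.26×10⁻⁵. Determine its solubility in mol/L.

1.78×10⁻² M

Ag₂SO₄(s) ⇌ 2 Ag⁺(aq) + SO₄²⁻(aq)
If s mol/L of Ag₂SO₄ dissolves, [Ag⁺] = 2s and [SO₄²⁻] = s.
Ksp = [Ag⁺]^2[SO₄²⁻] = (2s)^2 · s = 4s^3
4s^3 = 2.26×10⁻⁵  ⇒  s^3 = 5.65×10⁻⁶
s = 1.78×10⁻² M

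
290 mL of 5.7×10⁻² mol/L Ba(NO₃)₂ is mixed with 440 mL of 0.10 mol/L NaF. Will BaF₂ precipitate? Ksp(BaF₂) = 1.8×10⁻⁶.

Total volume after mixing = 290 + 440 = 730 mL.
[Ba²⁺] = (5.7×10⁻²)(290)/730 = 2.3×10⁻² mol/L
[F⁻] = (0.10)(440)/730 = 6.0×10⁻² mol/L
Q = [Ba²⁺][F⁻]^2 = 8.2×10⁻⁵
Q = 8.2×10⁻⁵ > Ksp = 1.8×10⁻⁶, so the solution is supersaturated and BaF₂ precipitates.

Yes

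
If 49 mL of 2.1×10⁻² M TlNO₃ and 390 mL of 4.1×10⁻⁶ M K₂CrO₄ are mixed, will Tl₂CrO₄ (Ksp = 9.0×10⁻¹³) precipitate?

Yes

The combined volume is 439 mL.
[Tl⁺] = (2.1×10⁻²)(49)/439 = 2.3×10⁻³ M
[CrO₄²⁻] = (4.1×10⁻⁶)(390)/439 = 3.6×10⁻⁶ M
Q = [Tl⁺]^2[CrO₄²⁻] = 2.0×10⁻¹¹
Q = 2.0×10⁻¹¹ > Ksp = 9.0×10⁻¹³, so the solution is supersaturated and Tl₂CrO₄ precipitates.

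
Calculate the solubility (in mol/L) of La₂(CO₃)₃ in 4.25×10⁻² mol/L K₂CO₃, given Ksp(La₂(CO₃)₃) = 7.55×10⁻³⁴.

La₂(CO₃)₃(s) ⇌ 2 La³⁺(aq) + 3 CO₃²⁻(aq)
With CO₃²⁻ already at 4.25×10⁻² mol/L and s small, take [CO₃²⁻] ≈ 4.25×10⁻² mol/L and [La³⁺] = 2s.
Ksp = [La³⁺]^2[CO₃²⁻]^3 = (2s)^2(4.25×10⁻²)^3
(2s)^2 = 7.55×10⁻³⁴ / (4.25×10⁻²)^3 = 9.84×10⁻³⁰
s = 1.57×10⁻¹⁵ mol/L

1.57×10⁻¹⁵ M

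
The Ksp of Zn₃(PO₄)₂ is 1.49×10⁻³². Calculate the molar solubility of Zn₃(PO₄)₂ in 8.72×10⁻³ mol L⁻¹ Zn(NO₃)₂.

7.50×10⁻¹⁴ M

Zn₃(PO₄)₂(s) ⇌ 3 Zn²⁺(aq) + 2 PO₄³⁻(aq)
The solution already contains Zn²⁺ at 8.72×10⁻³ mol L⁻¹. Let s be the molar solubility of Zn₃(PO₄)₂.
[Zn²⁺] ≈ 8.72×10⁻³ mol L⁻¹ (common ion dominates); [PO₄³⁻] = 2s.
Ksp = [Zn²⁺]^3[PO₄³⁻]^2 = (8.72×10⁻³)^3(2s)^2
(2s)^2 = 1.49×10⁻³² / (8.72×10⁻³)^3 = 2.25×10⁻²⁶
s = 7.50×10⁻¹⁴ mol L⁻¹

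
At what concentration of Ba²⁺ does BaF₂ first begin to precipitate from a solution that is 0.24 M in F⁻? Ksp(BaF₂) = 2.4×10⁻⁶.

4.2×10⁻⁵ M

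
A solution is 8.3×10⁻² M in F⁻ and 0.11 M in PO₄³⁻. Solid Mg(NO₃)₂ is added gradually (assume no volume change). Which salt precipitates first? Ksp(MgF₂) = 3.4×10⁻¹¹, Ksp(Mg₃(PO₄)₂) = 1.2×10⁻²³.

Precipitation begins when Q = Ksp.
For MgF₂: [Mg²⁺] = (Ksp/[F⁻]^2) = 4.9×10⁻⁹ M
For Mg₃(PO₄)₂: [Mg²⁺] = (Ksp/[PO₄³⁻]^2)^(1/3) = 1.0×10⁻⁷ M
The smaller threshold [Mg²⁺] is reached first, so MgF₂ precipitates first.

MgF₂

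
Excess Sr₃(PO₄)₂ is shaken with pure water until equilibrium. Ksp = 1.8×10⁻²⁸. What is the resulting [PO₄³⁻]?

2.2×10⁻⁶ M

Sr₃(PO₄)₂(s) ⇌ 3 Sr²⁺(aq) + 2 PO₄³⁻(aq)
With molar solubility s: [Sr²⁺] = 3s, [PO₄³⁻] = 2s.
Ksp = [Sr²⁺]^3[PO₄³⁻]^2 = (3s)^3 · (2s)^2 = 108s^5 = 1.8×10⁻²⁸
s = 1.1×10⁻⁶ M
[PO₄³⁻] = 2s = 2.2×10⁻⁶ M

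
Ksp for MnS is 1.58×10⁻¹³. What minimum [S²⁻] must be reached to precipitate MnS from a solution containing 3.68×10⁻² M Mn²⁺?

The threshold for precipitation is Q = Ksp.
MnS(s) ⇌ Mn²⁺(aq) + S²⁻(aq)
Ksp = [Mn²⁺][S²⁻] = [S²⁻](3.68×10⁻²)
[S²⁻] = 1.58×10⁻¹³ / (3.68×10⁻²) = 4.29×10⁻¹²
[S²⁻] = 4.29×10⁻¹² M

4.29×10⁻¹² M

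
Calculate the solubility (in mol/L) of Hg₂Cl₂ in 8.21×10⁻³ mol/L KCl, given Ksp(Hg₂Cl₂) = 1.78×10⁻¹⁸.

2.64×10⁻¹⁴ M

Hg₂Cl₂(s) ⇌ Hg₂²⁺(aq) + 2 Cl⁻(aq)
The solution already contains Cl⁻ at 8.21×10⁻³ mol/L. Let s be the molar solubility of Hg₂Cl₂.
[Cl⁻] ≈ 8.21×10⁻³ mol/L (common ion dominates); [Hg₂²⁺] = s.
Ksp = [Hg₂²⁺][Cl⁻]^2 = s(8.21×10⁻³)^2
s = 1.78×10⁻¹⁸ / (8.21×10⁻³)^2 = 2.64×10⁻¹⁴
s = 2.64×10⁻¹⁴ mol/L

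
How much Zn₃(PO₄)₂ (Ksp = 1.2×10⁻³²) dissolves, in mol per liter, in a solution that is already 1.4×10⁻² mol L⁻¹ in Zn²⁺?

3.3×10⁻¹⁴ M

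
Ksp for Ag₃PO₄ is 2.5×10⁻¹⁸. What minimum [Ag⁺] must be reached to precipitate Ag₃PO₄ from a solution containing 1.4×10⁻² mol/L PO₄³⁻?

A salt starts to precipitate once the ion product Q reaches its Ksp.
Ag₃PO₄(s) ⇌ 3 Ag⁺(aq) + PO₄³⁻(aq)
Ksp = [Ag⁺]^3[PO₄³⁻] = [Ag⁺]^3(1.4×10⁻²)
[Ag⁺]^3 = 2.5×10⁻¹⁸ / (1.4×10⁻²) = 1.8×10⁻¹⁶
[Ag⁺] = 5.6×10⁻⁶ mol/L

5.6×10⁻⁶ M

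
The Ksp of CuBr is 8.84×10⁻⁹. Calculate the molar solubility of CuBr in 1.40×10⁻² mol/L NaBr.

CuBr(s) ⇌ Cu⁺(aq) + Br⁻(aq)
Br⁻ is already present at 1.40×10⁻² mol/L. If s mol/L of CuBr dissolves, [Cu⁺] = s while [Br⁻] ≈ 1.40×10⁻² mol/L.
Ksp = [Cu⁺][Br⁻] = s(1.40×10⁻²)
s = 8.84×10⁻⁹ / (1.40×10⁻²) = 6.31×10⁻⁷
s = 6.31×10⁻⁷ mol/L

6.31×10⁻⁷ M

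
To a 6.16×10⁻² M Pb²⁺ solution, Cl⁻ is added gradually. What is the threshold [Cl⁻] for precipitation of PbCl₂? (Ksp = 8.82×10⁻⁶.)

Precipitation begins when Q = Ksp.
PbCl₂(s) ⇌ Pb²⁺(aq) + 2 Cl⁻(aq)
Ksp = [Pb²⁺][Cl⁻]^2 = [Cl⁻]^2(6.16×10⁻²)
[Cl⁻]^2 = 8.82×10⁻⁶ / (6.16×10⁻²) = 1.43×10⁻⁴
[Cl⁻] = 1.20×10⁻² M

1.20×10⁻² M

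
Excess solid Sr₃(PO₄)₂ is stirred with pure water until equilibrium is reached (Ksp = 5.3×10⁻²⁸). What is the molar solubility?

1.4×10⁻⁶ M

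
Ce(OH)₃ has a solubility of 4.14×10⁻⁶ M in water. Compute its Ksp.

Ce(OH)₃(s) ⇌ Ce³⁺(aq) + 3 OH⁻(aq)
If s mol/L of Ce(OH)₃ dissolves, [Ce³⁺] = s and [OH⁻] = 3s.
Ksp = [Ce³⁺][OH⁻]^3 = s · (3s)^3 = 27s^4
Ksp = 27 × (4.14×10⁻⁶)^4 = 7.93×10⁻²¹

Ksp = 7.93×10⁻²¹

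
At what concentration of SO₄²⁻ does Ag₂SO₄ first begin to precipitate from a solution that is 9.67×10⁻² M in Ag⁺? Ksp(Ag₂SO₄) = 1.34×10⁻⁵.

1.43×10⁻³ M

Each salt precipitates once Q = Ksp for that salt.
Ag₂SO₄(s) ⇌ 2 Ag⁺(aq) + SO₄²⁻(aq)
Ksp = [Ag⁺]^2[SO₄²⁻] = [SO₄²⁻](9.67×10⁻²)^2
[SO₄²⁻] = 1.34×10⁻⁵ / (9.67×10⁻²)^2 = 1.43×10⁻³
[SO₄²⁻] = 1.43×10⁻³ M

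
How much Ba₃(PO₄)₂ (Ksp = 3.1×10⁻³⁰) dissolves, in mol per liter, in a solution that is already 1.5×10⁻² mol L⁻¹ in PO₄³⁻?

8.0×10⁻¹⁰ M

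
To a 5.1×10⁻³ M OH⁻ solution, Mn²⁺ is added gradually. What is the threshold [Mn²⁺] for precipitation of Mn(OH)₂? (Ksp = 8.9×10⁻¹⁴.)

3.4×10⁻⁹ M

Precipitation of each salt begins when its ion product equals Ksp.
Mn(OH)₂(s) ⇌ Mn²⁺(aq) + 2 OH⁻(aq)
Ksp = [Mn²⁺][OH⁻]^2 = [Mn²⁺](5.1×10⁻³)^2
[Mn²⁺] = 8.9×10⁻¹⁴ / (5.1×10⁻³)^2 = 3.4×10⁻⁹
[Mn²⁺] = 3.4×10⁻⁹ M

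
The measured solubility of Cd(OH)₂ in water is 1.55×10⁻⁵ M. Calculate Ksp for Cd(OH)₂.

Ksp = 1.49×10⁻¹⁴

Cd(OH)₂(s) ⇌ Cd²⁺(aq) + 2 OH⁻(aq)
Let s be the molar solubility. Then [Cd²⁺] = s and [OH⁻] = 2s.
Ksp = [Cd²⁺][OH⁻]^2 = s · (2s)^2 = 4s^3
Ksp = 4 × (1.55×10⁻⁵)^3 = 1.49×10⁻¹⁴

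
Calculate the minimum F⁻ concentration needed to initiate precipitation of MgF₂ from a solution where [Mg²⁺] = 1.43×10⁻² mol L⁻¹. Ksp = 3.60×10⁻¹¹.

5.02×10⁻⁵ M

The threshold for precipitation is Q = Ksp.
MgF₂(s) ⇌ Mg²⁺(aq) + 2 F⁻(aq)
Ksp = [Mg²⁺][F⁻]^2 = [F⁻]^2(1.43×10⁻²)
[F⁻]^2 = 3.60×10⁻¹¹ / (1.43×10⁻²) = 2.52×10⁻⁹
[F⁻] = 5.02×10⁻⁵ mol L⁻¹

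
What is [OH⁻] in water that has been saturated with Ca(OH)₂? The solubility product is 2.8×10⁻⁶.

1.8×10⁻² M

Ca(OH)₂(s) ⇌ Ca²⁺(aq) + 2 OH⁻(aq)
For each mole of Ca(OH)₂ that dissolves per liter, [Ca²⁺] = s and [OH⁻] = 2s; let s denote this solubility.
Ksp = [Ca²⁺][OH⁻]^2 = s · (2s)^2 = 4s^3 = 2.8×10⁻⁶
s = 8.9×10⁻³ M
[OH⁻] = 2s = 1.8×10⁻² M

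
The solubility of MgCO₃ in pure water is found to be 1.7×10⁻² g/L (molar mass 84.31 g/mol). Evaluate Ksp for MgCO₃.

Ksp = 4.1×10⁻⁸

s = (1.7×10⁻² g L⁻¹)/(84.31 g mol⁻¹) = 2.016×10⁻⁴ M
MgCO₃(s) ⇌ Mg²⁺(aq) + CO₃²⁻(aq)
For each mole of MgCO₃ that dissolves per liter, [Mg²⁺] = s and [CO₃²⁻] = s; let s denote this solubility.
Ksp = [Mg²⁺][CO₃²⁻] = s · s = s^2
Ksp = (2.016×10⁻⁴)^2 = 4.1×10⁻⁸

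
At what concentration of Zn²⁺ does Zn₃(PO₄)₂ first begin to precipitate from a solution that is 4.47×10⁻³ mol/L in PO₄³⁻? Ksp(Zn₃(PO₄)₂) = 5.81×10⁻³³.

Precipitation begins when Q = Ksp.
Zn₃(PO₄)₂(s) ⇌ 3 Zn²⁺(aq) + 2 PO₄³⁻(aq)
Ksp = [Zn²⁺]^3[PO₄³⁻]^2 = [Zn²⁺]^3(4.47×10⁻³)^2
[Zn²⁺]^3 = 5.81×10⁻³³ / (4.47×10⁻³)^2 = 2.91×10⁻²⁸
[Zn²⁺] = 6.63×10⁻¹⁰ mol/L

6.63×10⁻¹⁰ M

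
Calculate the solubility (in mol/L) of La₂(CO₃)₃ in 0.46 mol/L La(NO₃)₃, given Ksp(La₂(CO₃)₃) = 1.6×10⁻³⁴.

3.0×10⁻¹² M

La₂(CO₃)₃(s) ⇌ 2 La³⁺(aq) + 3 CO₃²⁻(aq)
La³⁺ is already present at 0.46 mol/L. If s mol/L of La₂(CO₃)₃ dissolves, [CO₃²⁻] = 3s while [La³⁺] ≈ 0.46 mol/L.
Ksp = [La³⁺]^2[CO₃²⁻]^3 = (0.46)^2(3s)^3
(3s)^3 = 1.6×10⁻³⁴ / (0.46)^2 = 7.6×10⁻³⁴
s = 3.0×10⁻¹² mol/L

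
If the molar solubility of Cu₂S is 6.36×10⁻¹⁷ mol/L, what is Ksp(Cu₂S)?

Ksp = 1.03×10⁻⁴⁸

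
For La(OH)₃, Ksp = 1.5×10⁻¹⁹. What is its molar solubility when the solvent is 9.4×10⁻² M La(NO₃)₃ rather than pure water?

La(OH)₃(s) ⇌ La³⁺(aq) + 3 OH⁻(aq)
La³⁺ is already present at 9.4×10⁻² M. If s mol/L of La(OH)₃ dissolves, [OH⁻] = 3s while [La³⁺] ≈ 9.4×10⁻² M.
Ksp = [La³⁺][OH⁻]^3 = (9.4×10⁻²)(3s)^3
(3s)^3 = 1.5×10⁻¹⁹ / (9.4×10⁻²) = 1.6×10⁻¹⁸
s = 3.9×10⁻⁷ M

3.9×10⁻⁷ M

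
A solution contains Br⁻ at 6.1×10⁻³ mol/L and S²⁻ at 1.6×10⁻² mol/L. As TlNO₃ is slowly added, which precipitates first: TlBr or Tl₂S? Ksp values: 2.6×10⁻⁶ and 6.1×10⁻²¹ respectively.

A salt starts to precipitate once the ion product Q reaches its Ksp.
For TlBr: [Tl⁺] = (Ksp/[Br⁻]) = 4.3×10⁻⁴ mol/L
For Tl₂S: [Tl⁺] = (Ksp/[S²⁻])^(1/2) = 6.2×10⁻¹⁰ mol/L
Tl₂S requires the lower [Tl⁺], so it precipitates first.

Tl₂S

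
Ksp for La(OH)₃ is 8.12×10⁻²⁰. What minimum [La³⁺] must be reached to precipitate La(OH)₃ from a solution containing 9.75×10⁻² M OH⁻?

8.76×10⁻¹⁷ M

Precipitation begins when Q = Ksp.
La(OH)₃(s) ⇌ La³⁺(aq) + 3 OH⁻(aq)
Ksp = [La³⁺][OH⁻]^3 = [La³⁺](9.75×10⁻²)^3
[La³⁺] = 8.12×10⁻²⁰ / (9.75×10⁻²)^3 = 8.76×10⁻¹⁷
[La³⁺] = 8.76×10⁻¹⁷ M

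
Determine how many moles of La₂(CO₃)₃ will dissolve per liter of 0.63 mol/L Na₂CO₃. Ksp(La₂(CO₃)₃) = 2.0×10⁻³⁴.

1.4×10⁻¹⁷ M

La₂(CO₃)₃(s) ⇌ 2 La³⁺(aq) + 3 CO₃²⁻(aq)
Let s be the solubility of La₂(CO₃)₃ here. The common ion gives [CO₃²⁻] ≈ 0.63 mol/L, and [La³⁺] = 2s.
Ksp = [La³⁺]^2[CO₃²⁻]^3 = (2s)^2(0.63)^3
(2s)^2 = 2.0×10⁻³⁴ / (0.63)^3 = 8.0×10⁻³⁴
s = 1.4×10⁻¹⁷ mol/L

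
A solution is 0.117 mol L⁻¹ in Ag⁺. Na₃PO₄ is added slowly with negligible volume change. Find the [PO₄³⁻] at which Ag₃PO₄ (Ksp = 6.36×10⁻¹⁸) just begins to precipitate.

Precipitation of each salt begins when its ion product equals Ksp.
Ag₃PO₄(s) ⇌ 3 Ag⁺(aq) + PO₄³⁻(aq)
Ksp = [Ag⁺]^3[PO₄³⁻] = [PO₄³⁻](0.117)^3
[PO₄³⁻] = 6.36×10⁻¹⁸ / (0.117)^3 = 3.97×10⁻¹⁵
[PO₄³⁻] = 3.97×10⁻¹⁵ mol L⁻¹

3.97×10⁻¹⁵ M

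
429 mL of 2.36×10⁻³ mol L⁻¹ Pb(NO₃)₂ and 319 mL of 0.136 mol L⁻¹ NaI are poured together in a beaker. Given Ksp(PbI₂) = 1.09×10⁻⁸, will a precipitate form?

The combined volume is 748 mL.
[Pb²⁺] = (2.36×10⁻³)(429)/748 = 1.35×10⁻³ mol L⁻¹
[I⁻] = (0.136)(319)/748 = 5.80×10⁻² mol L⁻¹
Q = [Pb²⁺][I⁻]^2 = 4.55×10⁻⁶
Since Q (4.55×10⁻⁶) exceeds Ksp (1.09×10⁻⁸), PbI₂ will precipitate.

Yes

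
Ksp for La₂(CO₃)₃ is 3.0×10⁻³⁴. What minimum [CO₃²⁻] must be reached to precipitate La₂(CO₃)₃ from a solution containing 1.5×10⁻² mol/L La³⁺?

1.1×10⁻¹⁰ M

Precipitation of each salt begins when its ion product equals Ksp.
La₂(CO₃)₃(s) ⇌ 2 La³⁺(aq) + 3 CO₃²⁻(aq)
Ksp = [La³⁺]^2[CO₃²⁻]^3 = [CO₃²⁻]^3(1.5×10⁻²)^2
[CO₃²⁻]^3 = 3.0×10⁻³⁴ / (1.5×10⁻²)^2 = 1.3×10⁻³⁰
[CO₃²⁻] = 1.1×10⁻¹⁰ mol/L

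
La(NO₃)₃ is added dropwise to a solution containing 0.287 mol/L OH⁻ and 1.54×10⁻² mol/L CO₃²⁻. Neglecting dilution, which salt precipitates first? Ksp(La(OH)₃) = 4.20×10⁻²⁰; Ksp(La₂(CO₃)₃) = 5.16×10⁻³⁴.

La(OH)₃

Precipitation begins when Q = Ksp.
For La(OH)₃: [La³⁺] = (Ksp/[OH⁻]^3) = 1.78×10⁻¹⁸ mol/L
For La₂(CO₃)₃: [La³⁺] = (Ksp/[CO₃²⁻]^3)^(1/2) = 1.19×10⁻¹⁴ mol/L
The smaller threshold [La³⁺] is reached first, so La(OH)₃ precipitates first.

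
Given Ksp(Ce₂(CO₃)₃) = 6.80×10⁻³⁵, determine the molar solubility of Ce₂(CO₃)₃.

5.75×10⁻⁸ M

Ce₂(CO₃)₃(s) ⇌ 2 Ce³⁺(aq) + 3 CO₃²⁻(aq)
With molar solubility s: [Ce³⁺] = 2s, [CO₃²⁻] = 3s.
Ksp = [Ce³⁺]^2[CO₃²⁻]^3 = (2s)^2 · (3s)^3 = 108s^5
108s^5 = 6.80×10⁻³⁵  ⇒  s^5 = 6.30×10⁻³⁷
s = 5.75×10⁻⁸ M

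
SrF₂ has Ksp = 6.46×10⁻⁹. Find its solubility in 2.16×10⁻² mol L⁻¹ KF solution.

1.38×10⁻⁵ M

SrF₂(s) ⇌ Sr²⁺(aq) + 2 F⁻(aq)
F⁻ is already present at 2.16×10⁻² mol L⁻¹. If s mol/L of SrF₂ dissolves, [Sr²⁺] = s while [F⁻] ≈ 2.16×10⁻² mol L⁻¹.
Ksp = [Sr²⁺][F⁻]^2 = s(2.16×10⁻²)^2
s = 6.46×10⁻⁹ / (2.16×10⁻²)^2 = 1.38×10⁻⁵
s = 1.38×10⁻⁵ mol L⁻¹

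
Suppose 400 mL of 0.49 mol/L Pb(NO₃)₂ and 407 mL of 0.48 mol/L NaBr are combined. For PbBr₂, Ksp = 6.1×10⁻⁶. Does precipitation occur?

Total volume after mixing = 400 + 407 = 807 mL.
[Pb²⁺] = (0.49)(400)/807 = 0.24 mol/L
[Br⁻] = (0.48)(407)/807 = 0.24 mol/L
Q = [Pb²⁺][Br⁻]^2 = 1.4×10⁻²
Since Q (1.4×10⁻²) exceeds Ksp (6.1×10⁻⁶), PbBr₂ will precipitate.

Yes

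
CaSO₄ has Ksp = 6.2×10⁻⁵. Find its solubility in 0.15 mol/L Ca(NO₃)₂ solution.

4.1×10⁻⁴ M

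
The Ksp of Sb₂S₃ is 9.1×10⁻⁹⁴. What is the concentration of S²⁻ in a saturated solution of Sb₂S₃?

2.9×10⁻¹⁹ M

Sb₂S₃(s) ⇌ 2 Sb³⁺(aq) + 3 S²⁻(aq)
For each mole of Sb₂S₃ that dissolves per liter, [Sb³⁺] = 2s and [S²⁻] = 3s; let s denote this solubility.
Ksp = [Sb³⁺]^2[S²⁻]^3 = (2s)^2 · (3s)^3 = 108s^5 = 9.1×10⁻⁹⁴
s = 9.7×10⁻²⁰ mol L⁻¹
[S²⁻] = 3s = 2.9×10⁻¹⁹ mol L⁻¹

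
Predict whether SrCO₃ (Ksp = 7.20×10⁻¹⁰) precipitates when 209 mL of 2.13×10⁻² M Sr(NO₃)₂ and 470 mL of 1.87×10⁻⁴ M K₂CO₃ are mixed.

Yes

The combined volume is 679 mL.
[Sr²⁺] = (2.13×10⁻²)(209)/679 = 6.56×10⁻³ M
[CO₃²⁻] = (1.87×10⁻⁴)(470)/679 = 1.29×10⁻⁴ M
Q = [Sr²⁺][CO₃²⁻] = 8.49×10⁻⁷
Q = 8.49×10⁻⁷ > Ksp = 7.20×10⁻¹⁰, so the solution is supersaturated and SrCO₃ precipitates.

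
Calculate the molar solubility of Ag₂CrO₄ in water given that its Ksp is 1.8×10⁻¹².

7.7×10⁻⁵ M

Ag₂CrO₄(s) ⇌ 2 Ag⁺(aq) + CrO₄²⁻(aq)
With molar solubility s: [Ag⁺] = 2s, [CrO₄²⁻] = s.
Ksp = [Ag⁺]^2[CrO₄²⁻] = (2s)^2 · s = 4s^3
4s^3 = 1.8×10⁻¹²  ⇒  s^3 = 4.5×10⁻¹³
Taking the 3rd root, s = 7.7×10⁻⁵ mol/L.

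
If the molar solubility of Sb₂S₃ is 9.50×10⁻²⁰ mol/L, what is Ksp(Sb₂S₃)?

Ksp = 8.36×10⁻⁹⁴

Sb₂S₃(s) ⇌ 2 Sb³⁺(aq) + 3 S²⁻(aq)
For each mole of Sb₂S₃ that dissolves per liter, [Sb³⁺] = 2s and [S²⁻] = 3s; let s denote this solubility.
Ksp = [Sb³⁺]^2[S²⁻]^3 = (2s)^2 · (3s)^3 = 108s^5
Ksp = 108 × (9.50×10⁻²⁰)^5 = 8.36×10⁻⁹⁴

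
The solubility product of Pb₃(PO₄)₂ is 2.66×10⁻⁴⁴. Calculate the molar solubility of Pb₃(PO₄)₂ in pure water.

7.56×10⁻¹⁰ M

Pb₃(PO₄)₂(s) ⇌ 3 Pb²⁺(aq) + 2 PO₄³⁻(aq)
If s mol/L of Pb₃(PO₄)₂ dissolves, [Pb²⁺] = 3s and [PO₄³⁻] = 2s.
Ksp = [Pb²⁺]^3[PO₄³⁻]^2 = (3s)^3 · (2s)^2 = 108s^5
108s^5 = 2.66×10⁻⁴⁴  ⇒  s^5 = 2.46×10⁻⁴⁶
s = (2.46×10⁻⁴⁶)^(1/5) = 7.56×10⁻¹⁰ M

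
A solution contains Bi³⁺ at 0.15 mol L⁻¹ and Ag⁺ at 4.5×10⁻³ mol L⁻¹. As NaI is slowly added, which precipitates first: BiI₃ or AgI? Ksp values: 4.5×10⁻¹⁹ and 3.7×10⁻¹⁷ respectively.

Precipitation of each salt begins when its ion product equals Ksp.
For BiI₃: [I⁻] = (Ksp/[Bi³⁺])^(1/3) = 1.4×10⁻⁶ mol L⁻¹
For AgI: [I⁻] = (Ksp/[Ag⁺]) = 8.2×10⁻¹⁵ mol L⁻¹
Since AgI needs less I⁻ to reach saturation, it precipitates first.

AgI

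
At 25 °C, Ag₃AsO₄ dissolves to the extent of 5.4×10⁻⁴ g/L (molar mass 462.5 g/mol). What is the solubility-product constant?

Ksp = 5.0×10⁻²³

s = (5.4×10⁻⁴ g L⁻¹)/(462.5 g mol⁻¹) = 1.168×10⁻⁶ M
Ag₃AsO₄(s) ⇌ 3 Ag⁺(aq) + AsO₄³⁻(aq)
Call the molar solubility s, so that [Ag⁺] = 3s and [AsO₄³⁻] = s.
Ksp = [Ag⁺]^3[AsO₄³⁻] = (3s)^3 · s = 27s^4
Ksp = 27 × (1.168×10⁻⁶)^4 = 5.0×10⁻²³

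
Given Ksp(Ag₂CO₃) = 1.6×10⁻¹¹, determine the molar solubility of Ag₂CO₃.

1.6×10⁻⁴ M

Ag₂CO₃(s) ⇌ 2 Ag⁺(aq) + CO₃²⁻(aq)
With molar solubility s: [Ag⁺] = 2s, [CO₃²⁻] = s.
Ksp = [Ag⁺]^2[CO₃²⁻] = (2s)^2 · s = 4s^3
4s^3 = 1.6×10⁻¹¹  ⇒  s^3 = 4.0×10⁻¹²
Taking the 3rd root, s = 1.6×10⁻⁴ M.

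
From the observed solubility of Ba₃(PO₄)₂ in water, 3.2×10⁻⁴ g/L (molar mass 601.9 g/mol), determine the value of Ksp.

Ksp = 4.6×10⁻³⁰

Molar solubility s = (3.2×10⁻⁴ g/L) / (601.9 g/mol) = 5.316×10⁻⁷ mol/L
Ba₃(PO₄)₂(s) ⇌ 3 Ba²⁺(aq) + 2 PO₄³⁻(aq)
If s mol/L of Ba₃(PO₄)₂ dissolves, [Ba²⁺] = 3s and [PO₄³⁻] = 2s.
Ksp = [Ba²⁺]^3[PO₄³⁻]^2 = (3s)^3 · (2s)^2 = 108s^5
Ksp = 108 × (5.316×10⁻⁷)^5 = 4.6×10⁻³⁰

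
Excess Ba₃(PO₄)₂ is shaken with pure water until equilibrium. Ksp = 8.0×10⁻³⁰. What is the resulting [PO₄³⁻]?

Ba₃(PO₄)₂(s) ⇌ 3 Ba²⁺(aq) + 2 PO₄³⁻(aq)
For each mole of Ba₃(PO₄)₂ that dissolves per liter, [Ba²⁺] = 3s and [PO₄³⁻] = 2s; let s denote this solubility.
Ksp = [Ba²⁺]^3[PO₄³⁻]^2 = (3s)^3 · (2s)^2 = 108s^5 = 8.0×10⁻³⁰
s = 5.9×10⁻⁷ mol L⁻¹
[PO₄³⁻] = 2s = 1.2×10⁻⁶ mol L⁻¹

1.2×10⁻⁶ M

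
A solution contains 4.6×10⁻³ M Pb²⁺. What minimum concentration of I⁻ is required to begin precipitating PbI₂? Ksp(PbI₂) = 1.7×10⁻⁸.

Precipitation of each salt begins when its ion product equals Ksp.
PbI₂(s) ⇌ Pb²⁺(aq) + 2 I⁻(aq)
Ksp = [Pb²⁺][I⁻]^2 = [I⁻]^2(4.6×10⁻³)
[I⁻]^2 = 1.7×10⁻⁸ / (4.6×10⁻³) = 3.7×10⁻⁶
[I⁻] = 1.9×10⁻³ M

1.9×10⁻³ M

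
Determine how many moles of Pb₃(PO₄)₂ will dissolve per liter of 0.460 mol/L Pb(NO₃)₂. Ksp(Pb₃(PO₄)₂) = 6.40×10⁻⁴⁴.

Pb₃(PO₄)₂(s) ⇌ 3 Pb²⁺(aq) + 2 PO₄³⁻(aq)
The solution already contains Pb²⁺ at 0.460 mol/L. Let s be the molar solubility of Pb₃(PO₄)₂.
[Pb²⁺] ≈ 0.460 mol/L (common ion dominates); [PO₄³⁻] = 2s.
Ksp = [Pb²⁺]^3[PO₄³⁻]^2 = (0.460)^3(2s)^2
(2s)^2 = 6.40×10⁻⁴⁴ / (0.460)^3 = 6.58×10⁻⁴³
s = 4.05×10⁻²² mol/L

4.05×10⁻²² M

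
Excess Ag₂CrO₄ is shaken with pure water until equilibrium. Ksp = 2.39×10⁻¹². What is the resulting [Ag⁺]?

Ag₂CrO₄(s) ⇌ 2 Ag⁺(aq) + CrO₄²⁻(aq)
If s mol/L of Ag₂CrO₄ dissolves, [Ag⁺] = 2s and [CrO₄²⁻] = s.
Ksp = [Ag⁺]^2[CrO₄²⁻] = (2s)^2 · s = 4s^3 = 2.39×10⁻¹²
s = 8.42×10⁻⁵ mol/L
[Ag⁺] = 2s = 1.68×10⁻⁴ mol/L

1.68×10⁻⁴ M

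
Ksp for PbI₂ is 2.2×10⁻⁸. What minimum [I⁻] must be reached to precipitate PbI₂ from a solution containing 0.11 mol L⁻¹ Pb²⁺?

Precipitation begins when Q = Ksp.
PbI₂(s) ⇌ Pb²⁺(aq) + 2 I⁻(aq)
Ksp = [Pb²⁺][I⁻]^2 = [I⁻]^2(0.11)
[I⁻]^2 = 2.2×10⁻⁸ / (0.11) = 2.0×10⁻⁷
[I⁻] = 4.5×10⁻⁴ mol L⁻¹

4.5×10⁻⁴ M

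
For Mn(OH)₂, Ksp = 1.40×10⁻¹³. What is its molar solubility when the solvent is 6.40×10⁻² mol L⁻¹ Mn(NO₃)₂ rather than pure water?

7.40×10⁻⁷ M

Mn(OH)₂(s) ⇌ Mn²⁺(aq) + 2 OH⁻(aq)
Let s be the solubility of Mn(OH)₂ here. The common ion gives [Mn²⁺] ≈ 6.40×10⁻² mol L⁻¹, and [OH⁻] = 2s.
Ksp = [Mn²⁺][OH⁻]^2 = (6.40×10⁻²)(2s)^2
(2s)^2 = 1.40×10⁻¹³ / (6.40×10⁻²) = 2.19×10⁻¹²
s = 7.40×10⁻⁷ mol L⁻¹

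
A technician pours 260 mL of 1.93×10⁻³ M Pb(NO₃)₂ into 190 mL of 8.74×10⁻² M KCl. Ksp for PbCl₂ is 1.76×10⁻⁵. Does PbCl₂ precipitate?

No

Total volume after mixing = 260 + 190 = 450 mL.
[Pb²⁺] = (1.93×10⁻³)(260)/450 = 1.12×10⁻³ M
[Cl⁻] = (8.74×10⁻²)(190)/450 = 3.69×10⁻² M
Q = [Pb²⁺][Cl⁻]^2 = 1.52×10⁻⁶
Q = 1.52×10⁻⁶ < Ksp = 1.76×10⁻⁵, so the solution is unsaturated and no precipitate forms.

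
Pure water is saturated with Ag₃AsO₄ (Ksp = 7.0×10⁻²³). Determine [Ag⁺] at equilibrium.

3.8×10⁻⁶ M

Ag₃AsO₄(s) ⇌ 3 Ag⁺(aq) + AsO₄³⁻(aq)
For each mole of Ag₃AsO₄ that dissolves per liter, [Ag⁺] = 3s and [AsO₄³⁻] = s; let s denote this solubility.
Ksp = [Ag⁺]^3[AsO₄³⁻] = (3s)^3 · s = 27s^4 = 7.0×10⁻²³
s = 1.3×10⁻⁶ mol/L
[Ag⁺] = 3s = 3.8×10⁻⁶ mol/L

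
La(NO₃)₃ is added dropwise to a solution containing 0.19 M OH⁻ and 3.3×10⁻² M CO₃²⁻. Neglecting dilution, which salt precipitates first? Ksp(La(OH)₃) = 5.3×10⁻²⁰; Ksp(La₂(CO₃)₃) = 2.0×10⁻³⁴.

La(OH)₃

Precipitation begins when Q = Ksp.
For La(OH)₃: [La³⁺] = (Ksp/[OH⁻]^3) = 7.7×10⁻¹⁸ M
For La₂(CO₃)₃: [La³⁺] = (Ksp/[CO₃²⁻]^3)^(1/2) = 2.4×10⁻¹⁵ M
The smaller threshold [La³⁺] is reached first, so La(OH)₃ precipitates first.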